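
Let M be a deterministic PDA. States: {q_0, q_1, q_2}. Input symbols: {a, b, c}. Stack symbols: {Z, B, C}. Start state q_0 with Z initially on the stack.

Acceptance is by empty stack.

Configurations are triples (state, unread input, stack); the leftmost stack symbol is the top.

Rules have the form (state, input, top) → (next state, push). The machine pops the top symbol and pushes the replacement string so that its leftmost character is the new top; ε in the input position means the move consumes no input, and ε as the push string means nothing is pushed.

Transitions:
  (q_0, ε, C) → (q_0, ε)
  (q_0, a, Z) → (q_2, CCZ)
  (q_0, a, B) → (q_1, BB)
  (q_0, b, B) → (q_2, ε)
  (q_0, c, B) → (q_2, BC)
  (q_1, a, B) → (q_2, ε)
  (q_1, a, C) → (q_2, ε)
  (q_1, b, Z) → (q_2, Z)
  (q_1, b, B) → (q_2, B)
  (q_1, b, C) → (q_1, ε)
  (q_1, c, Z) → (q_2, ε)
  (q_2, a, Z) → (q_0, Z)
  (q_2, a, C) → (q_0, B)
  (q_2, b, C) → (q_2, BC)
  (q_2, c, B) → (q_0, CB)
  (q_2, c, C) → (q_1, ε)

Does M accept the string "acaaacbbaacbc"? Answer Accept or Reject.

(q_0, acaaacbbaacbc, Z) ⊢ (q_2, caaacbbaacbc, CCZ) ⊢ (q_1, aaacbbaacbc, CZ) ⊢ (q_2, aacbbaacbc, Z) ⊢ (q_0, acbbaacbc, Z) ⊢ (q_2, cbbaacbc, CCZ) ⊢ (q_1, bbaacbc, CZ) ⊢ (q_1, baacbc, Z) ⊢ (q_2, aacbc, Z) ⊢ (q_0, acbc, Z) ⊢ (q_2, cbc, CCZ) ⊢ (q_1, bc, CZ) ⊢ (q_1, c, Z) ⊢ (q_2, ε, ε)
All input consumed and the stack is empty.

Accept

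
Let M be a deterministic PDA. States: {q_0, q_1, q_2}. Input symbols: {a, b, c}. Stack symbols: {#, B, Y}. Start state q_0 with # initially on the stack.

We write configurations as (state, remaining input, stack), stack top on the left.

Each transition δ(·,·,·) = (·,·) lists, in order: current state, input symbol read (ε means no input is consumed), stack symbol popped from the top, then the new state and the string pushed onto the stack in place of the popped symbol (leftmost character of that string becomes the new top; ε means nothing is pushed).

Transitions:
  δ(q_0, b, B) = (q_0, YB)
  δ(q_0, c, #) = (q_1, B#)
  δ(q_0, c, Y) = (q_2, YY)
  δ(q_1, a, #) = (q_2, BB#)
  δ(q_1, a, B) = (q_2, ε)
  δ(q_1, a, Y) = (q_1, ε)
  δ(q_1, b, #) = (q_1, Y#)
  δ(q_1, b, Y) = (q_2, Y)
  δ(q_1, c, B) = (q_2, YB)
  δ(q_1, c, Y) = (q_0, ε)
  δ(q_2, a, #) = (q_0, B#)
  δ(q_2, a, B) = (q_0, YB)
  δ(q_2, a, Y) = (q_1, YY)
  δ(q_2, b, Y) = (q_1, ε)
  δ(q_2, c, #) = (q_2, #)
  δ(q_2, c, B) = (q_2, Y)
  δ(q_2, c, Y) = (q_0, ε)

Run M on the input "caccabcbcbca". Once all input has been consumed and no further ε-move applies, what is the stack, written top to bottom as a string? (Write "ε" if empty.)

(q_0, caccabcbcbca, #)
  read c, top #: go to q_1, push B# → (q_1, accabcbcbca, B#)
  read a, top B: go to q_2, push ε → (q_2, ccabcbcbca, #)
  read c, top #: go to q_2, push # → (q_2, cabcbcbca, #)
  read c, top #: go to q_2, push # → (q_2, abcbcbca, #)
  read a, top #: go to q_0, push B# → (q_0, bcbcbca, B#)
  read b, top B: go to q_0, push YB → (q_0, cbcbca, YB#)
  read c, top Y: go to q_2, push YY → (q_2, bcbca, YYB#)
  read b, top Y: go to q_1, push ε → (q_1, cbca, YB#)
  read c, top Y: go to q_0, push ε → (q_0, bca, B#)
  read b, top B: go to q_0, push YB → (q_0, ca, YB#)
  read c, top Y: go to q_2, push YY → (q_2, a, YYB#)
  read a, top Y: go to q_1, push YY → (q_1, ε, YYYB#)
All input consumed in state q_1 with stack YYYB#.

YYYB#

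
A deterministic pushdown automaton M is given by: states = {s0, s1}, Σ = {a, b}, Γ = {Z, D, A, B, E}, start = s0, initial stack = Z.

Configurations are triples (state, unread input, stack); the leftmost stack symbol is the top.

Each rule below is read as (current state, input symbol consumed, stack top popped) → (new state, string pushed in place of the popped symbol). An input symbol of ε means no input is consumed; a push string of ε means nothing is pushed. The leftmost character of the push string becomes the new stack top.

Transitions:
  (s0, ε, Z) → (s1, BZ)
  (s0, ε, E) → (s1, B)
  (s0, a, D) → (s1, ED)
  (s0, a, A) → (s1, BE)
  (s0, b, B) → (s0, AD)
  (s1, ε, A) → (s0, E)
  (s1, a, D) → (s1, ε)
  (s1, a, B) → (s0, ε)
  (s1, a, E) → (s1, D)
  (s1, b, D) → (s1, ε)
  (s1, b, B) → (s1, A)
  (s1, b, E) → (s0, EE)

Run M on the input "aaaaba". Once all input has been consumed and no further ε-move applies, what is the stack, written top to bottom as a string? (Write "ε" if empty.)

BZ

(s0, aaaaba, Z) ⊢ (s1, aaaaba, BZ) ⊢ (s0, aaaba, Z) ⊢ (s1, aaaba, BZ) ⊢ (s0, aaba, Z) ⊢ (s1, aaba, BZ) ⊢ (s0, aba, Z) ⊢ (s1, aba, BZ) ⊢ (s0, ba, Z) ⊢ (s1, ba, BZ) ⊢ (s1, a, AZ) ⊢ (s0, a, EZ) ⊢ (s1, a, BZ) ⊢ (s0, ε, Z) ⊢ (s1, ε, BZ)
All input consumed in state s1 with stack BZ.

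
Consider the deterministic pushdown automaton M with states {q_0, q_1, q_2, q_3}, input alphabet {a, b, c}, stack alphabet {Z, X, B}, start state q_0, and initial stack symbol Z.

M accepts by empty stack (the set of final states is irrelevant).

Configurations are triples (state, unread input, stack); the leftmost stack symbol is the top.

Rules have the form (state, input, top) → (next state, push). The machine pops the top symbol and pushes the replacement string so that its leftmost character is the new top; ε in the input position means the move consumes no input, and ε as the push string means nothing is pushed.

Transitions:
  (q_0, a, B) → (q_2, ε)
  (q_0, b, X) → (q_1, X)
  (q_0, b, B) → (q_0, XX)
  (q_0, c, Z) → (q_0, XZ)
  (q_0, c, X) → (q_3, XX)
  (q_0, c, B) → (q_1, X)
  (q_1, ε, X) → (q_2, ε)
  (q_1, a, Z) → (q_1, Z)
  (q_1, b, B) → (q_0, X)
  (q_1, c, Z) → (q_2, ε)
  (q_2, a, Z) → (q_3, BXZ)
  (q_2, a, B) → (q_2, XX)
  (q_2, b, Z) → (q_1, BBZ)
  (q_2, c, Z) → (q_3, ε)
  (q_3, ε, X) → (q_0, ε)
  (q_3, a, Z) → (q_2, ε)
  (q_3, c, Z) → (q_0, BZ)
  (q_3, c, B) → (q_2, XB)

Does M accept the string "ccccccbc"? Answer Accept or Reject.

(q_0, ccccccbc, Z) ⊢ (q_0, cccccbc, XZ) ⊢ (q_3, ccccbc, XXZ) ⊢ (q_0, ccccbc, XZ) ⊢ (q_3, cccbc, XXZ) ⊢ (q_0, cccbc, XZ) ⊢ (q_3, ccbc, XXZ) ⊢ (q_0, ccbc, XZ) ⊢ (q_3, cbc, XXZ) ⊢ (q_0, cbc, XZ) ⊢ (q_3, bc, XXZ) ⊢ (q_0, bc, XZ) ⊢ (q_1, c, XZ) ⊢ (q_2, c, Z) ⊢ (q_3, ε, ε)
All input consumed and the stack is empty.

Accept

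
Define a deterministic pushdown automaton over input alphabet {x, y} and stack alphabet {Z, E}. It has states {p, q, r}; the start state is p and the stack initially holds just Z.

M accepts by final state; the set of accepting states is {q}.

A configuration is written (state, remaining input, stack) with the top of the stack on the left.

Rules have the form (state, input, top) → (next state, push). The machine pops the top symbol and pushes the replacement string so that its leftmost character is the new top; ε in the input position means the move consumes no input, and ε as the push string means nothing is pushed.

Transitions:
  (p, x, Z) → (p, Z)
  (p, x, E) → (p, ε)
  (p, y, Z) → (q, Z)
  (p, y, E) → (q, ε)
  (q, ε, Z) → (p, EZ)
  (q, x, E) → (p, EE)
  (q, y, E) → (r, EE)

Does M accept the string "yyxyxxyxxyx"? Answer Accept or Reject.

Reject

(p, yyxyxxyxxyx, Z)
  read y, top Z: go to q, push Z → (q, yxyxxyxxyx, Z)
  ε-move, top Z: go to p, push EZ → (p, yxyxxyxxyx, EZ)
  read y, top E: go to q, push ε → (q, xyxxyxxyx, Z)
  ε-move, top Z: go to p, push EZ → (p, xyxxyxxyx, EZ)
  read x, top E: go to p, push ε → (p, yxxyxxyx, Z)
  read y, top Z: go to q, push Z → (q, xxyxxyx, Z)
  ε-move, top Z: go to p, push EZ → (p, xxyxxyx, EZ)
  read x, top E: go to p, push ε → (p, xyxxyx, Z)
  read x, top Z: go to p, push Z → (p, yxxyx, Z)
  read y, top Z: go to q, push Z → (q, xxyx, Z)
  ε-move, top Z: go to p, push EZ → (p, xxyx, EZ)
  read x, top E: go to p, push ε → (p, xyx, Z)
  read x, top Z: go to p, push Z → (p, yx, Z)
  read y, top Z: go to q, push Z → (q, x, Z)
  ε-move, top Z: go to p, push EZ → (p, x, EZ)
  read x, top E: go to p, push ε → (p, ε, Z)
All input consumed; state p ∉ F and no further ε-move applies.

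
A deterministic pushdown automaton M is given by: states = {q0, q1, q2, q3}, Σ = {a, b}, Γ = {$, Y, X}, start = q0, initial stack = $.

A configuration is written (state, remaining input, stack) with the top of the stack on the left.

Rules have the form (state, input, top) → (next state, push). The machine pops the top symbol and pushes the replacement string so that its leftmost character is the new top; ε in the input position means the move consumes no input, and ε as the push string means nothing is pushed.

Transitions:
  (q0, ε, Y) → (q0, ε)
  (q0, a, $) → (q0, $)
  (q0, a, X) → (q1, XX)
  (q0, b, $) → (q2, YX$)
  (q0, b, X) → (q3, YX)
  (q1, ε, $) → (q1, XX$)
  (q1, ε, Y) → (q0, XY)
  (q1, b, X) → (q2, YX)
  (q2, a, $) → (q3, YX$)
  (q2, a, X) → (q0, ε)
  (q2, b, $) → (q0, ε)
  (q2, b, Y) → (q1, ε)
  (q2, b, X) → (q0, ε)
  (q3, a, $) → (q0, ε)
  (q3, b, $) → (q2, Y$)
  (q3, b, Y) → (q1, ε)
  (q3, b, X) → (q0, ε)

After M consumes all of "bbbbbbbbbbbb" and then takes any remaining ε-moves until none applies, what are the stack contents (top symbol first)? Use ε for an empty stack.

X$

(q0, bbbbbbbbbbbb, $) ⊢ (q2, bbbbbbbbbbb, YX$) ⊢ (q1, bbbbbbbbbb, X$) ⊢ (q2, bbbbbbbbb, YX$) ⊢ (q1, bbbbbbbb, X$) ⊢ (q2, bbbbbbb, YX$) ⊢ (q1, bbbbbb, X$) ⊢ (q2, bbbbb, YX$) ⊢ (q1, bbbb, X$) ⊢ (q2, bbb, YX$) ⊢ (q1, bb, X$) ⊢ (q2, b, YX$) ⊢ (q1, ε, X$)
All input consumed in state q1 with stack X$.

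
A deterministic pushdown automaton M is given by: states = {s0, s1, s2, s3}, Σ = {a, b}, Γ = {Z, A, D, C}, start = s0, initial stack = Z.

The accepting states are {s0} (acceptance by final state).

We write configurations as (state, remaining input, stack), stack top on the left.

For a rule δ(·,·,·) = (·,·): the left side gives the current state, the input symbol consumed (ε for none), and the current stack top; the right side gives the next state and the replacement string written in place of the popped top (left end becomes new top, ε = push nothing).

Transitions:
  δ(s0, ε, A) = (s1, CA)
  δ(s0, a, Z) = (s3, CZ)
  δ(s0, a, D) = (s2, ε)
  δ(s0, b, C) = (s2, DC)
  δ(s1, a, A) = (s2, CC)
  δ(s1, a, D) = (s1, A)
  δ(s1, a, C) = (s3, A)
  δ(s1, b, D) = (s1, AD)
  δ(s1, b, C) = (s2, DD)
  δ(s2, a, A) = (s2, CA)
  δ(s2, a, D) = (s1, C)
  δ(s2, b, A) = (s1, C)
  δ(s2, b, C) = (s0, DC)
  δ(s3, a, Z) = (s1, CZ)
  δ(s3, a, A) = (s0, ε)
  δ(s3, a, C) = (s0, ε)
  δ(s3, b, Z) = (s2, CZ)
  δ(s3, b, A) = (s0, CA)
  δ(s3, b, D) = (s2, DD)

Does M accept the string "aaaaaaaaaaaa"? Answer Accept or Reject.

(s0, aaaaaaaaaaaa, Z)
  read a, top Z: go to s3, push CZ → (s3, aaaaaaaaaaa, CZ)
  read a, top C: go to s0, push ε → (s0, aaaaaaaaaa, Z)
  read a, top Z: go to s3, push CZ → (s3, aaaaaaaaa, CZ)
  read a, top C: go to s0, push ε → (s0, aaaaaaaa, Z)
  read a, top Z: go to s3, push CZ → (s3, aaaaaaa, CZ)
  read a, top C: go to s0, push ε → (s0, aaaaaa, Z)
  read a, top Z: go to s3, push CZ → (s3, aaaaa, CZ)
  read a, top C: go to s0, push ε → (s0, aaaa, Z)
  read a, top Z: go to s3, push CZ → (s3, aaa, CZ)
  read a, top C: go to s0, push ε → (s0, aa, Z)
  read a, top Z: go to s3, push CZ → (s3, a, CZ)
  read a, top C: go to s0, push ε → (s0, ε, Z)
All input consumed; state s0 ∈ F.

Accept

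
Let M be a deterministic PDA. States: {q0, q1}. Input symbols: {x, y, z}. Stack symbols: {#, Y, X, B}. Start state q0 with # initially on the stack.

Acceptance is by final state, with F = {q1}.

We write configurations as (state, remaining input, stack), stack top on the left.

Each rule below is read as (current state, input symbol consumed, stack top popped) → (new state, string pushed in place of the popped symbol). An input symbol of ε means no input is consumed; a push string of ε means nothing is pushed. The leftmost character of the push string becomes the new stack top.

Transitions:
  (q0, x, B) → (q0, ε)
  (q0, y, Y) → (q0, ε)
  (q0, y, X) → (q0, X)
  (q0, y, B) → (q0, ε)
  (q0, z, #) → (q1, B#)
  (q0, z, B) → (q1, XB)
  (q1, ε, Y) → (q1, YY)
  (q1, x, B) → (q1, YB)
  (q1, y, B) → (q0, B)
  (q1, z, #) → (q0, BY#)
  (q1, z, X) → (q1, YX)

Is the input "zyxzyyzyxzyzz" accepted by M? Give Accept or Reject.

(q0, zyxzyyzyxzyzz, #)
  read z, top #: go to q1, push B# → (q1, yxzyyzyxzyzz, B#)
  read y, top B: go to q0, push B → (q0, xzyyzyxzyzz, B#)
  read x, top B: go to q0, push ε → (q0, zyyzyxzyzz, #)
  read z, top #: go to q1, push B# → (q1, yyzyxzyzz, B#)
  read y, top B: go to q0, push B → (q0, yzyxzyzz, B#)
  read y, top B: go to q0, push ε → (q0, zyxzyzz, #)
  read z, top #: go to q1, push B# → (q1, yxzyzz, B#)
  read y, top B: go to q0, push B → (q0, xzyzz, B#)
  read x, top B: go to q0, push ε → (q0, zyzz, #)
  read z, top #: go to q1, push B# → (q1, yzz, B#)
  read y, top B: go to q0, push B → (q0, zz, B#)
  read z, top B: go to q1, push XB → (q1, z, XB#)
  read z, top X: go to q1, push YX → (q1, ε, YXB#)
All input consumed; state q1 ∈ F.

Accept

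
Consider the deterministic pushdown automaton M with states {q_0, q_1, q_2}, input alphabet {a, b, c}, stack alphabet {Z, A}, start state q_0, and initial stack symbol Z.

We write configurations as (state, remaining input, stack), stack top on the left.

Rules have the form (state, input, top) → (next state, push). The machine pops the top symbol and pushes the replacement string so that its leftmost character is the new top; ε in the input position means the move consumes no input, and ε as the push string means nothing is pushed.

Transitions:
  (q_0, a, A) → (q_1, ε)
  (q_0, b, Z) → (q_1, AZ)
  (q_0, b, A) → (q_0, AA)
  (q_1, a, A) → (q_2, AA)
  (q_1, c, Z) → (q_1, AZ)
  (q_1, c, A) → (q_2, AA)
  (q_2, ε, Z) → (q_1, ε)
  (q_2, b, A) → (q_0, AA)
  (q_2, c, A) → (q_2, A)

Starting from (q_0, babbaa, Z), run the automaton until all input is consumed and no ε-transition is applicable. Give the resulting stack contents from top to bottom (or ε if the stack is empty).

(q_0, babbaa, Z)
  read b, top Z: go to q_1, push AZ → (q_1, abbaa, AZ)
  read a, top A: go to q_2, push AA → (q_2, bbaa, AAZ)
  read b, top A: go to q_0, push AA → (q_0, baa, AAAZ)
  read b, top A: go to q_0, push AA → (q_0, aa, AAAAZ)
  read a, top A: go to q_1, push ε → (q_1, a, AAAZ)
  read a, top A: go to q_2, push AA → (q_2, ε, AAAAZ)
All input consumed in state q_2 with stack AAAAZ.

AAAAZ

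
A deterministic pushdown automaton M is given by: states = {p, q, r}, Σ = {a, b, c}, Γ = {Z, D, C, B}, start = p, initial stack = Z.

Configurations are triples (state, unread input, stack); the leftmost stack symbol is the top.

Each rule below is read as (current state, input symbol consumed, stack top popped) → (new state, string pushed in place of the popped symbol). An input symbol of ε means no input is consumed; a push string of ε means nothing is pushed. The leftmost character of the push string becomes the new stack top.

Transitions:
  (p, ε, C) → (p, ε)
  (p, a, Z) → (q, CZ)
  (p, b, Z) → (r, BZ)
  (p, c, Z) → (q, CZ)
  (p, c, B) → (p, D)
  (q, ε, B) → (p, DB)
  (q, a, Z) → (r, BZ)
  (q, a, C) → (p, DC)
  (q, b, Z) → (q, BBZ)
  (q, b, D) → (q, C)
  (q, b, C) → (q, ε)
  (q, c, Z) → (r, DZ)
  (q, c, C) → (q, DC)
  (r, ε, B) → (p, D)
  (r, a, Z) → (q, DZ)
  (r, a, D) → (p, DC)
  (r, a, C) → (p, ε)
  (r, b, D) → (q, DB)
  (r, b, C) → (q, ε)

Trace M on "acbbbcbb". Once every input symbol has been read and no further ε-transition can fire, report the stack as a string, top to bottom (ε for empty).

CBZ

(p, acbbbcbb, Z) ⊢ (q, cbbbcbb, CZ) ⊢ (q, bbbcbb, DCZ) ⊢ (q, bbcbb, CCZ) ⊢ (q, bcbb, CZ) ⊢ (q, cbb, Z) ⊢ (r, bb, DZ) ⊢ (q, b, DBZ) ⊢ (q, ε, CBZ)
All input consumed in state q with stack CBZ.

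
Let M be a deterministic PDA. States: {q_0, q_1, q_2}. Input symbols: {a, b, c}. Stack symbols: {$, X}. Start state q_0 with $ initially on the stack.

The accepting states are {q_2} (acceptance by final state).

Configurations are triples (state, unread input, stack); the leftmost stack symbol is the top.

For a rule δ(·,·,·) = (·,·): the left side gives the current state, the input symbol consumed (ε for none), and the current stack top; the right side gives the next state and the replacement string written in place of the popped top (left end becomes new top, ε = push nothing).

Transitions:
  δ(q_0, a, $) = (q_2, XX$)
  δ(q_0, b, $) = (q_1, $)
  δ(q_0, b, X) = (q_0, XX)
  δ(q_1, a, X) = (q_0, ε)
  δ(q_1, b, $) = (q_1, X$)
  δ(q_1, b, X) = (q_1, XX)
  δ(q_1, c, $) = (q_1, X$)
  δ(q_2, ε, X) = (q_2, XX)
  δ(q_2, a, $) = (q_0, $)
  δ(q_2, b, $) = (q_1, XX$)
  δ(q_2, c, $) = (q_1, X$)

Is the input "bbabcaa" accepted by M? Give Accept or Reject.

(q_0, bbabcaa, $) ⊢ (q_1, babcaa, $) ⊢ (q_1, abcaa, X$) ⊢ (q_0, bcaa, $) ⊢ (q_1, caa, $) ⊢ (q_1, aa, X$) ⊢ (q_0, a, $) ⊢ (q_2, ε, XX$)
All input consumed; state q_2 ∈ F.

Accept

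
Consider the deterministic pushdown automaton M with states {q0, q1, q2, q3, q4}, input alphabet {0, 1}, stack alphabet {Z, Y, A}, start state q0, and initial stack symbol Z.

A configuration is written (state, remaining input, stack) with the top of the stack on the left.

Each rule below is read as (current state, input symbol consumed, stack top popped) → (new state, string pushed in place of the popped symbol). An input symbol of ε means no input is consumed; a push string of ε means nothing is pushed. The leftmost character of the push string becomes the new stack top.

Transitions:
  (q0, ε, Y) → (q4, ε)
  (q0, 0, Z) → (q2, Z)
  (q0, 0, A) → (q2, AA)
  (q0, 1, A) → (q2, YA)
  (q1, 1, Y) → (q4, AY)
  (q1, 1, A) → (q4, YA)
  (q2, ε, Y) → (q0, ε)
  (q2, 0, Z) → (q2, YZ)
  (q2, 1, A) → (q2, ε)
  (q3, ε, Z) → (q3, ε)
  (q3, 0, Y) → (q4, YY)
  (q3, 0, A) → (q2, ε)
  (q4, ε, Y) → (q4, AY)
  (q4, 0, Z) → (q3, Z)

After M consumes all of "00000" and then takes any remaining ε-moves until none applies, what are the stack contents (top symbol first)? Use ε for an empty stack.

Z

(q0, 00000, Z)
  read 0, top Z: go to q2, push Z → (q2, 0000, Z)
  read 0, top Z: go to q2, push YZ → (q2, 000, YZ)
  ε-move, top Y: go to q0, push ε → (q0, 000, Z)
  read 0, top Z: go to q2, push Z → (q2, 00, Z)
  read 0, top Z: go to q2, push YZ → (q2, 0, YZ)
  ε-move, top Y: go to q0, push ε → (q0, 0, Z)
  read 0, top Z: go to q2, push Z → (q2, ε, Z)
All input consumed in state q2 with stack Z.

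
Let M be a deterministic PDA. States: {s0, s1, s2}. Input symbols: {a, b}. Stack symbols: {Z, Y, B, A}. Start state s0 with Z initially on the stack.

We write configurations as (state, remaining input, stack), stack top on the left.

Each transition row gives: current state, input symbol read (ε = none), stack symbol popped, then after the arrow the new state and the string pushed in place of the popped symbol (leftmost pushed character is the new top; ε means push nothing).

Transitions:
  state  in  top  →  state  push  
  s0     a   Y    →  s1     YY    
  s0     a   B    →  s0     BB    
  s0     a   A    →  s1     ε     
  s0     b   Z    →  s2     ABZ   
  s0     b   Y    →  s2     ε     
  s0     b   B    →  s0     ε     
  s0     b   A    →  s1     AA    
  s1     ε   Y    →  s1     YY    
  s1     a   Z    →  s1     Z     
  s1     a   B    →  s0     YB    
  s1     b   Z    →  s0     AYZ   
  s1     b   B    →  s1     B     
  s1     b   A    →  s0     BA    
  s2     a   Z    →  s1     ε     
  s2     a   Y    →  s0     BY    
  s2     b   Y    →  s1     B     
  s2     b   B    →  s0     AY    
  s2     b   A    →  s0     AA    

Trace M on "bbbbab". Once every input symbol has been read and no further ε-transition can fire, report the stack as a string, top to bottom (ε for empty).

BAAABZ

(s0, bbbbab, Z)
  read b, top Z: go to s2, push ABZ → (s2, bbbab, ABZ)
  read b, top A: go to s0, push AA → (s0, bbab, AABZ)
  read b, top A: go to s1, push AA → (s1, bab, AAABZ)
  read b, top A: go to s0, push BA → (s0, ab, BAAABZ)
  read a, top B: go to s0, push BB → (s0, b, BBAAABZ)
  read b, top B: go to s0, push ε → (s0, ε, BAAABZ)
All input consumed in state s0 with stack BAAABZ.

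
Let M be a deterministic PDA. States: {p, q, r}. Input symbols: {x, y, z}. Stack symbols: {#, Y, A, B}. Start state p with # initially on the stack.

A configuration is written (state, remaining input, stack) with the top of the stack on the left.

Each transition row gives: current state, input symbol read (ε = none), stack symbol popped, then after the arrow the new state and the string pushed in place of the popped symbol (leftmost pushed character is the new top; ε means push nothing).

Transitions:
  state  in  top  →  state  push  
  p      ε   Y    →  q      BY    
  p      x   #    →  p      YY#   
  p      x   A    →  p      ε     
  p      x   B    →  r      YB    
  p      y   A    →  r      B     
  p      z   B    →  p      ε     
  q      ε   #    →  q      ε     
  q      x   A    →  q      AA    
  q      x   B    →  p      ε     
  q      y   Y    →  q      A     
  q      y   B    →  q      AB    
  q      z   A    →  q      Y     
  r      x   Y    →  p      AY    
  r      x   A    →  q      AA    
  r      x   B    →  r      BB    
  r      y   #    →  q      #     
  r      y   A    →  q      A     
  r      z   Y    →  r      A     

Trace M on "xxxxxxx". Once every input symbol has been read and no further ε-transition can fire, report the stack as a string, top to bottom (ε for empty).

(p, xxxxxxx, #) ⊢ (p, xxxxxx, YY#) ⊢ (q, xxxxxx, BYY#) ⊢ (p, xxxxx, YY#) ⊢ (q, xxxxx, BYY#) ⊢ (p, xxxx, YY#) ⊢ (q, xxxx, BYY#) ⊢ (p, xxx, YY#) ⊢ (q, xxx, BYY#) ⊢ (p, xx, YY#) ⊢ (q, xx, BYY#) ⊢ (p, x, YY#) ⊢ (q, x, BYY#) ⊢ (p, ε, YY#) ⊢ (q, ε, BYY#)
All input consumed in state q with stack BYY#.

BYY#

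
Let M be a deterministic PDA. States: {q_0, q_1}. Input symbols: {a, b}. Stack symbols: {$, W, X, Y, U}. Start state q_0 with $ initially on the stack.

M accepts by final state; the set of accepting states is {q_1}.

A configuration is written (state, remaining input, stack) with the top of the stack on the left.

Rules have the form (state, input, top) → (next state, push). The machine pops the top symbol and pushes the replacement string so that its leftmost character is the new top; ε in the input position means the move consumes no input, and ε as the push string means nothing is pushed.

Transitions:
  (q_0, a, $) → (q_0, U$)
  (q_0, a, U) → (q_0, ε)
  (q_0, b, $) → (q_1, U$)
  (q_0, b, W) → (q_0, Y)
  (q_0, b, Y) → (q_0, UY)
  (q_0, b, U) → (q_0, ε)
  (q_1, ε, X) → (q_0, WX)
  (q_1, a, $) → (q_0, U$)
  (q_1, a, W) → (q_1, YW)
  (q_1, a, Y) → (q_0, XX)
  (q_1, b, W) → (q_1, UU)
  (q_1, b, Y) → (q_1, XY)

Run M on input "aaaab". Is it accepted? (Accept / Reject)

Accept

(q_0, aaaab, $) ⊢ (q_0, aaab, U$) ⊢ (q_0, aab, $) ⊢ (q_0, ab, U$) ⊢ (q_0, b, $) ⊢ (q_1, ε, U$)
All input consumed; state q_1 ∈ F.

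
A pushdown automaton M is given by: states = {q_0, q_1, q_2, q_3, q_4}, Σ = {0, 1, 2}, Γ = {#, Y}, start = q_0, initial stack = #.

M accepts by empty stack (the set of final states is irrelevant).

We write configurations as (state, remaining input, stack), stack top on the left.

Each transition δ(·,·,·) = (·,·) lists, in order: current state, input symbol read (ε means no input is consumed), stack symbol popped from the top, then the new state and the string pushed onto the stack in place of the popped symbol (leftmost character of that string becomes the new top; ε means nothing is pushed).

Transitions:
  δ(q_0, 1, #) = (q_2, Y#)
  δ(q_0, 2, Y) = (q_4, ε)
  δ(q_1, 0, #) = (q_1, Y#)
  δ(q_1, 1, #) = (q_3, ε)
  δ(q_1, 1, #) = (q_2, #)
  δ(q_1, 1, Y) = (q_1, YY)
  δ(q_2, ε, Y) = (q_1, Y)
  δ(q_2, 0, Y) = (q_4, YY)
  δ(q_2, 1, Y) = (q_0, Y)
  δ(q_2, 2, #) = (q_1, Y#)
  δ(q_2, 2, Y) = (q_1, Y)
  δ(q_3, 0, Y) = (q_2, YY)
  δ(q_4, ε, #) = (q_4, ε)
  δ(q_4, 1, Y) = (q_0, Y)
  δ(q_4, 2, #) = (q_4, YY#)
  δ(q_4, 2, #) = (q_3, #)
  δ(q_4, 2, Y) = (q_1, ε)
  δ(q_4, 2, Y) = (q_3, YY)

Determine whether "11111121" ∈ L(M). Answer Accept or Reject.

No computation consumes all input and empties the stack.

Reject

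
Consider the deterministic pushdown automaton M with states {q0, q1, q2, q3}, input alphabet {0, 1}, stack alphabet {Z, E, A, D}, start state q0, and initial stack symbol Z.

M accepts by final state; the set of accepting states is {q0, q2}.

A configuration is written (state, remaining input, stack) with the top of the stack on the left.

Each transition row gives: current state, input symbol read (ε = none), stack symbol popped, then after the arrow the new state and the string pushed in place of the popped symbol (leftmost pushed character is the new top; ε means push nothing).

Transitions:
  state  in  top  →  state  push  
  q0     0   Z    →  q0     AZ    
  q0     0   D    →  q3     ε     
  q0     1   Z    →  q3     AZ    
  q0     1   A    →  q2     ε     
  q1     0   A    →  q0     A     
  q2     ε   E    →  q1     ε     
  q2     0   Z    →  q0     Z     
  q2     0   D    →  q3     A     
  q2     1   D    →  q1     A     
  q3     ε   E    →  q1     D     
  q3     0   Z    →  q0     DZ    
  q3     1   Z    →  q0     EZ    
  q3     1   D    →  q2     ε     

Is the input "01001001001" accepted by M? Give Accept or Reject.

Accept

(q0, 01001001001, Z)
  read 0, top Z: go to q0, push AZ → (q0, 1001001001, AZ)
  read 1, top A: go to q2, push ε → (q2, 001001001, Z)
  read 0, top Z: go to q0, push Z → (q0, 01001001, Z)
  read 0, top Z: go to q0, push AZ → (q0, 1001001, AZ)
  read 1, top A: go to q2, push ε → (q2, 001001, Z)
  read 0, top Z: go to q0, push Z → (q0, 01001, Z)
  read 0, top Z: go to q0, push AZ → (q0, 1001, AZ)
  read 1, top A: go to q2, push ε → (q2, 001, Z)
  read 0, top Z: go to q0, push Z → (q0, 01, Z)
  read 0, top Z: go to q0, push AZ → (q0, 1, AZ)
  read 1, top A: go to q2, push ε → (q2, ε, Z)
All input consumed; state q2 ∈ F.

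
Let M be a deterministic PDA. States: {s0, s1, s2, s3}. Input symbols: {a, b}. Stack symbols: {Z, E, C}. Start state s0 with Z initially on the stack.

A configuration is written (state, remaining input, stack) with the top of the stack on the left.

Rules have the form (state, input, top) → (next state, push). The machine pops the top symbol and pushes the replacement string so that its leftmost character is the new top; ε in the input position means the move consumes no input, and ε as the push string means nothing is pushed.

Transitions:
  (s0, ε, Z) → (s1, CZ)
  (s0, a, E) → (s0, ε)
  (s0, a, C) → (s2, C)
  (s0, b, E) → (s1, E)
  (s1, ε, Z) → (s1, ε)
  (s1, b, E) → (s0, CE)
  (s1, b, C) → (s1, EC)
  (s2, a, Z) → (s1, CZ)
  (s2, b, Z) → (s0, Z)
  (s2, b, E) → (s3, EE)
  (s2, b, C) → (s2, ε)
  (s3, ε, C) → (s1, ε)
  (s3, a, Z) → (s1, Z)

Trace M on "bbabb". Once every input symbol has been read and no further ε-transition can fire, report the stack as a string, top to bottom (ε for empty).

EECZ

(s0, bbabb, Z)
  ε-move, top Z: go to s1, push CZ → (s1, bbabb, CZ)
  read b, top C: go to s1, push EC → (s1, babb, ECZ)
  read b, top E: go to s0, push CE → (s0, abb, CECZ)
  read a, top C: go to s2, push C → (s2, bb, CECZ)
  read b, top C: go to s2, push ε → (s2, b, ECZ)
  read b, top E: go to s3, push EE → (s3, ε, EECZ)
All input consumed in state s3 with stack EECZ.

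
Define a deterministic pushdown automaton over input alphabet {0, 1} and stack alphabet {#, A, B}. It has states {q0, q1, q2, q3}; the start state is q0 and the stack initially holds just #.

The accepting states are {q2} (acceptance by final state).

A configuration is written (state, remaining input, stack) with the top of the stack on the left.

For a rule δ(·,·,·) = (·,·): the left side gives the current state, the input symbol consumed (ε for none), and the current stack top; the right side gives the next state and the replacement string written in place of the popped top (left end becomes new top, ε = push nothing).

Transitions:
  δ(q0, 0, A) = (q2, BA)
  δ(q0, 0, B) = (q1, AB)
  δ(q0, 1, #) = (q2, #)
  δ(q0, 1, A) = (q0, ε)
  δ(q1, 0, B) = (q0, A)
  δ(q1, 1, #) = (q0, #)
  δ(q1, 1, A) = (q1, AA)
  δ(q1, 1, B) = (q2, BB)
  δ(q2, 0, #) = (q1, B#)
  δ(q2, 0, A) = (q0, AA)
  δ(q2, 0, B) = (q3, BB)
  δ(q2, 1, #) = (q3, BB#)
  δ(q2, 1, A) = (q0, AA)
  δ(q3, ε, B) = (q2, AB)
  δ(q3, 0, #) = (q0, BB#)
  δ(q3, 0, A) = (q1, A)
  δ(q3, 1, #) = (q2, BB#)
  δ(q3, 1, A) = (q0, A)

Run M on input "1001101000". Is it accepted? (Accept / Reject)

Accept

(q0, 1001101000, #)
  read 1, top #: go to q2, push # → (q2, 001101000, #)
  read 0, top #: go to q1, push B# → (q1, 01101000, B#)
  read 0, top B: go to q0, push A → (q0, 1101000, A#)
  read 1, top A: go to q0, push ε → (q0, 101000, #)
  read 1, top #: go to q2, push # → (q2, 01000, #)
  read 0, top #: go to q1, push B# → (q1, 1000, B#)
  read 1, top B: go to q2, push BB → (q2, 000, BB#)
  read 0, top B: go to q3, push BB → (q3, 00, BBB#)
  ε-move, top B: go to q2, push AB → (q2, 00, ABBB#)
  read 0, top A: go to q0, push AA → (q0, 0, AABBB#)
  read 0, top A: go to q2, push BA → (q2, ε, BAABBB#)
All input consumed; state q2 ∈ F.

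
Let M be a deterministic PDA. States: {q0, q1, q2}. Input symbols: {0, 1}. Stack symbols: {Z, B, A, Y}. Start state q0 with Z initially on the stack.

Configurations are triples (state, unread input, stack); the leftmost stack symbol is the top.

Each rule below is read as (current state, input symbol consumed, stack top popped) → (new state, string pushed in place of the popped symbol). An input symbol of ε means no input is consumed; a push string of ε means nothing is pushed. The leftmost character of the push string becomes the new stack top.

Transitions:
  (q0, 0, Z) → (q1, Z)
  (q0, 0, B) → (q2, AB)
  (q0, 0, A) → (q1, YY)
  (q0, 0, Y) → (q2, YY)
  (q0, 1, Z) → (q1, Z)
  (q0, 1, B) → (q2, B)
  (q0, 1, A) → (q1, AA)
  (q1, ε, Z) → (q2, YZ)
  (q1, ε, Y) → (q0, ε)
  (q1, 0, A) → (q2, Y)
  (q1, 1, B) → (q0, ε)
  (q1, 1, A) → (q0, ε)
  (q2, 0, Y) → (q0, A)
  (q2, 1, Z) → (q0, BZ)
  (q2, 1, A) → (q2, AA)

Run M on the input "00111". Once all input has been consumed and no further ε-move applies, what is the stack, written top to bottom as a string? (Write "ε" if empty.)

(q0, 00111, Z)
  read 0, top Z: go to q1, push Z → (q1, 0111, Z)
  ε-move, top Z: go to q2, push YZ → (q2, 0111, YZ)
  read 0, top Y: go to q0, push A → (q0, 111, AZ)
  read 1, top A: go to q1, push AA → (q1, 11, AAZ)
  read 1, top A: go to q0, push ε → (q0, 1, AZ)
  read 1, top A: go to q1, push AA → (q1, ε, AAZ)
All input consumed in state q1 with stack AAZ.

AAZ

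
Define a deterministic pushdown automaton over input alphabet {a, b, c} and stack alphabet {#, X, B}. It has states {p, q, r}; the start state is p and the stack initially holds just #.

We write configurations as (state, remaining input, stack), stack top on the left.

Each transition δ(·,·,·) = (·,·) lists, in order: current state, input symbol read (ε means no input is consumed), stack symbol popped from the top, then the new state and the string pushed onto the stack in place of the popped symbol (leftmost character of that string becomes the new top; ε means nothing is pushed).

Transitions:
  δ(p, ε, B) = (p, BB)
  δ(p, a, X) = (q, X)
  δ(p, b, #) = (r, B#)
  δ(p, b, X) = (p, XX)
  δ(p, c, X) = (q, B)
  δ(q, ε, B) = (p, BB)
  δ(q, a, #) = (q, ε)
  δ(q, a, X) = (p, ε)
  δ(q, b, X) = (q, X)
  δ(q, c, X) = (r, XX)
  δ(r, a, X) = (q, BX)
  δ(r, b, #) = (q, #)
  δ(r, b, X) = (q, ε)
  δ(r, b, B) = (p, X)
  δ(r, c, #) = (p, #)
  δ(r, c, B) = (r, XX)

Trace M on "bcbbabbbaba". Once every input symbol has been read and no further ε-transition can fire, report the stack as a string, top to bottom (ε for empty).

(p, bcbbabbbaba, #)
  read b, top #: go to r, push B# → (r, cbbabbbaba, B#)
  read c, top B: go to r, push XX → (r, bbabbbaba, XX#)
  read b, top X: go to q, push ε → (q, babbbaba, X#)
  read b, top X: go to q, push X → (q, abbbaba, X#)
  read a, top X: go to p, push ε → (p, bbbaba, #)
  read b, top #: go to r, push B# → (r, bbaba, B#)
  read b, top B: go to p, push X → (p, baba, X#)
  read b, top X: go to p, push XX → (p, aba, XX#)
  read a, top X: go to q, push X → (q, ba, XX#)
  read b, top X: go to q, push X → (q, a, XX#)
  read a, top X: go to p, push ε → (p, ε, X#)
All input consumed in state p with stack X#.

X#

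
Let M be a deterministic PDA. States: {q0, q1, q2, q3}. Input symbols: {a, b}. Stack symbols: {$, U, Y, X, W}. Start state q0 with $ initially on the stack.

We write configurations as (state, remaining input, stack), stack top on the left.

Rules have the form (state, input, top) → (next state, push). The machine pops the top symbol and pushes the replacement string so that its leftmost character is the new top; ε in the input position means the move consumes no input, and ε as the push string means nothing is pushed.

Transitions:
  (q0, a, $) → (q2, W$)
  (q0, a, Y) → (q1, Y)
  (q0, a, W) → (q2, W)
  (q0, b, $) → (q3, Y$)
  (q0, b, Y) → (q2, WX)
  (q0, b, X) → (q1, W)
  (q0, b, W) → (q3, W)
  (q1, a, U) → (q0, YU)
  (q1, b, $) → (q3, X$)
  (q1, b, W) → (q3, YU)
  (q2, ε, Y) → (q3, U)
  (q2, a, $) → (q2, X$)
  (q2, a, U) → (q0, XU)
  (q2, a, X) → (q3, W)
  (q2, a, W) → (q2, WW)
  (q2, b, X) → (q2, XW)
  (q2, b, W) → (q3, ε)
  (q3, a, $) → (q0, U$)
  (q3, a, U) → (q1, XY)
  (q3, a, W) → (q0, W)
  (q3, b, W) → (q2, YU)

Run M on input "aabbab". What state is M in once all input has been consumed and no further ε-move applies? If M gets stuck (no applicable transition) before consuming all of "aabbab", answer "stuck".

(q0, aabbab, $)
  read a, top $: go to q2, push W$ → (q2, abbab, W$)
  read a, top W: go to q2, push WW → (q2, bbab, WW$)
  read b, top W: go to q3, push ε → (q3, bab, W$)
  read b, top W: go to q2, push YU → (q2, ab, YU$)
  ε-move, top Y: go to q3, push U → (q3, ab, UU$)
  read a, top U: go to q1, push XY → (q1, b, XYU$)
No transition for (q1, b, top X); M blocks with input b remaining.

stuck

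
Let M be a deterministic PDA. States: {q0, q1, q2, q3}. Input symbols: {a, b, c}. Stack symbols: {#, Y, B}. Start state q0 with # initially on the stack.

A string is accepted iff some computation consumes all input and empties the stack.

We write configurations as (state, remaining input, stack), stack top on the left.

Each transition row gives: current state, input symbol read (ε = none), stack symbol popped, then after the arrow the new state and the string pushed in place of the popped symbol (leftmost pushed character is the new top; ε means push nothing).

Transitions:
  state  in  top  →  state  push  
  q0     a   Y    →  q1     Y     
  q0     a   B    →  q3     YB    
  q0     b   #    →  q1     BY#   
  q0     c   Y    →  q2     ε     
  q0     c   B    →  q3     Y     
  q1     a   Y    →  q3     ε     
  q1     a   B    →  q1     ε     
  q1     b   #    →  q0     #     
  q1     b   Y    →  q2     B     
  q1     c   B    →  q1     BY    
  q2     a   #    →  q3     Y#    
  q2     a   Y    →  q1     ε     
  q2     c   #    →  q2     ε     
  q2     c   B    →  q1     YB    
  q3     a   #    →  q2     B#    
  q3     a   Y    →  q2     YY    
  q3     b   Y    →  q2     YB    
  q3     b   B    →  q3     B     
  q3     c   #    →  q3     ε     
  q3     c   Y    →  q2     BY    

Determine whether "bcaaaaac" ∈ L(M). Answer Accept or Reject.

(q0, bcaaaaac, #)
  read b, top #: go to q1, push BY# → (q1, caaaaac, BY#)
  read c, top B: go to q1, push BY → (q1, aaaaac, BYY#)
  read a, top B: go to q1, push ε → (q1, aaaac, YY#)
  read a, top Y: go to q3, push ε → (q3, aaac, Y#)
  read a, top Y: go to q2, push YY → (q2, aac, YY#)
  read a, top Y: go to q1, push ε → (q1, ac, Y#)
  read a, top Y: go to q3, push ε → (q3, c, #)
  read c, top #: go to q3, push ε → (q3, ε, ε)
All input consumed and the stack is empty.

Accept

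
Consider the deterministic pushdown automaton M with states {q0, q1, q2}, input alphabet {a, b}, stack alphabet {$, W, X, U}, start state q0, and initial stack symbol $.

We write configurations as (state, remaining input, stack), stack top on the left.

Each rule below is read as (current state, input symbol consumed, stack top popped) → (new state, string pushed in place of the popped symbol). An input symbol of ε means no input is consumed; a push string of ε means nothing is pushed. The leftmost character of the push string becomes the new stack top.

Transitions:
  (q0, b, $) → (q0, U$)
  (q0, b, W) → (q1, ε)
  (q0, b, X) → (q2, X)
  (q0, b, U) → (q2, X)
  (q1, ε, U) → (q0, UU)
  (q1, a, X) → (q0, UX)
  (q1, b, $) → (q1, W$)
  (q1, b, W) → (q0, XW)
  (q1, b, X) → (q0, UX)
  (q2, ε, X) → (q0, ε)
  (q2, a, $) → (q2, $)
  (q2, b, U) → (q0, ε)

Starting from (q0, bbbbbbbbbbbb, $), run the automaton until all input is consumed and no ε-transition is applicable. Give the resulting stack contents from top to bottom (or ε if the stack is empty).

$

(q0, bbbbbbbbbbbb, $) ⊢ (q0, bbbbbbbbbbb, U$) ⊢ (q2, bbbbbbbbbb, X$) ⊢ (q0, bbbbbbbbbb, $) ⊢ (q0, bbbbbbbbb, U$) ⊢ (q2, bbbbbbbb, X$) ⊢ (q0, bbbbbbbb, $) ⊢ (q0, bbbbbbb, U$) ⊢ (q2, bbbbbb, X$) ⊢ (q0, bbbbbb, $) ⊢ (q0, bbbbb, U$) ⊢ (q2, bbbb, X$) ⊢ (q0, bbbb, $) ⊢ (q0, bbb, U$) ⊢ (q2, bb, X$) ⊢ (q0, bb, $) ⊢ (q0, b, U$) ⊢ (q2, ε, X$) ⊢ (q0, ε, $)
All input consumed in state q0 with stack $.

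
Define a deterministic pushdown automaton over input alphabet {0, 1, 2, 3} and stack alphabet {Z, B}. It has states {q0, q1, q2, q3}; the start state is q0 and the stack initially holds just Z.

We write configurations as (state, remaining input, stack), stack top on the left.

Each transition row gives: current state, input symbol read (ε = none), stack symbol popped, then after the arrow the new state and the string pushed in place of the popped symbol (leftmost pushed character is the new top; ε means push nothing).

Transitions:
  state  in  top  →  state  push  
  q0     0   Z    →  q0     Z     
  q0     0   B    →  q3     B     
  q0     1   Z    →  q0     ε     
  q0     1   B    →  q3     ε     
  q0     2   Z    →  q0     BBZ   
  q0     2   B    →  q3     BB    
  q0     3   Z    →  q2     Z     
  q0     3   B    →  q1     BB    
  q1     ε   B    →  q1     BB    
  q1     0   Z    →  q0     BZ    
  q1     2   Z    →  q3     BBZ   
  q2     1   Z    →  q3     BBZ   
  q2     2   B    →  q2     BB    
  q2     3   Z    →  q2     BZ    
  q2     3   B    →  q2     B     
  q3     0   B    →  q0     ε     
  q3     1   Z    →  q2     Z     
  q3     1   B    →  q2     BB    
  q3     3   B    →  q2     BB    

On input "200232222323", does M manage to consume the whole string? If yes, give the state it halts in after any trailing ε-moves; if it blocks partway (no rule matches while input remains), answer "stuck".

q2

(q0, 200232222323, Z) ⊢ (q0, 00232222323, BBZ) ⊢ (q3, 0232222323, BBZ) ⊢ (q0, 232222323, BZ) ⊢ (q3, 32222323, BBZ) ⊢ (q2, 2222323, BBBZ) ⊢ (q2, 222323, BBBBZ) ⊢ (q2, 22323, BBBBBZ) ⊢ (q2, 2323, BBBBBBZ) ⊢ (q2, 323, BBBBBBBZ) ⊢ (q2, 23, BBBBBBBZ) ⊢ (q2, 3, BBBBBBBBZ) ⊢ (q2, ε, BBBBBBBBZ)
All input consumed; M is in state q2.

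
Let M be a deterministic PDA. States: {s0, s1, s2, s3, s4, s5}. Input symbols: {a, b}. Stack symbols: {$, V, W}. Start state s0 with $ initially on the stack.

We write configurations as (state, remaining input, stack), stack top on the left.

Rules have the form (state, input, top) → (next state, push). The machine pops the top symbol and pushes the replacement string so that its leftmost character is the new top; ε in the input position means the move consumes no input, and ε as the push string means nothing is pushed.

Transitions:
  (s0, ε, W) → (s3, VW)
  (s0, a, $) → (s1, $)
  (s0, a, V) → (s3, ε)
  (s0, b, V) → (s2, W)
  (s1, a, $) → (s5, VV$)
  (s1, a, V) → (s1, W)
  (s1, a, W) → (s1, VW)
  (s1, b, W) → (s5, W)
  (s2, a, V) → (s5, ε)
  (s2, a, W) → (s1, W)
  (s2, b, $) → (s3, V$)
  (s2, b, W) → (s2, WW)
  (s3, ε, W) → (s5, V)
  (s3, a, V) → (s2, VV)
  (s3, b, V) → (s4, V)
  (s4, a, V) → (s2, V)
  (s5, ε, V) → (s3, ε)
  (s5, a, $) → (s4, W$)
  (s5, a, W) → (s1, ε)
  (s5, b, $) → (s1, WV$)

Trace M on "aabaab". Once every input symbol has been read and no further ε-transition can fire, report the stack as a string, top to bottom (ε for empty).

WV$

(s0, aabaab, $)
  read a, top $: go to s1, push $ → (s1, abaab, $)
  read a, top $: go to s5, push VV$ → (s5, baab, VV$)
  ε-move, top V: go to s3, push ε → (s3, baab, V$)
  read b, top V: go to s4, push V → (s4, aab, V$)
  read a, top V: go to s2, push V → (s2, ab, V$)
  read a, top V: go to s5, push ε → (s5, b, $)
  read b, top $: go to s1, push WV$ → (s1, ε, WV$)
All input consumed in state s1 with stack WV$.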